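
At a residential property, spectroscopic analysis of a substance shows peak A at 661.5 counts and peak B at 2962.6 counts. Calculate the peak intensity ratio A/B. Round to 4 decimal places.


Spectral peak ratio:
Peak A = 661.5 counts
Peak B = 2962.6 counts
Ratio = 661.5 / 2962.6 = 0.2233

0.2233


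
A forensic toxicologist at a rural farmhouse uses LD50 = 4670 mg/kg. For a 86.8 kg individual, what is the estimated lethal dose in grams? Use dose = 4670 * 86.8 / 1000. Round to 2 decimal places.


Lethal dose calculation:
Lethal dose = LD50 * body_weight / 1000
= 4670 * 86.8 / 1000
= 405356 / 1000
= 405.36 g

405.36


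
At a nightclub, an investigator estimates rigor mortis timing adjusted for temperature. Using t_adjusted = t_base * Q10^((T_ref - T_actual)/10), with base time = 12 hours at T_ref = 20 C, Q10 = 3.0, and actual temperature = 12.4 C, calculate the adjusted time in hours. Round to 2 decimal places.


Rigor mortis time adjustment:
Exponent = (T_ref - T_actual) / 10 = (20 - 12.4) / 10 = 0.76
Q10 factor = 3.0^0.76 = 2.30469
t_adjusted = 12 * 2.30469 = 27.66 hours

27.66


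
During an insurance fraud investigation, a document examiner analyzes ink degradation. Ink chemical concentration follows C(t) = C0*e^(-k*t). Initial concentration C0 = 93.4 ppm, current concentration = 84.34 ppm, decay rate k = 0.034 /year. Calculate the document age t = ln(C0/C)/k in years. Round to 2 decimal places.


Document age estimation:
C0/C = 93.4 / 84.34 = 1.107422
ln(C0/C) = 0.102035
t = 0.102035 / 0.034 = 3.00 years

3.00


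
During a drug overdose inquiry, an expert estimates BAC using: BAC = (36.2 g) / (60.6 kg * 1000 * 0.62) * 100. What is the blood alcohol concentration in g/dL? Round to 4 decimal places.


Applying the Widmark formula:
BAC = (dose_g / (body_wt * 1000 * r)) * 100
Denominator = 60.6 * 1000 * 0.62 = 37572
BAC = (36.2 / 37572) * 100
BAC = 0.0963 g/dL

0.0963


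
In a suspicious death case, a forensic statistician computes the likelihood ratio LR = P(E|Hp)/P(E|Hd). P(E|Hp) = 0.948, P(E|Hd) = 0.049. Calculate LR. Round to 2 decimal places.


Likelihood ratio calculation:
LR = P(E|Hp) / P(E|Hd)
LR = 0.948 / 0.049
LR = 19.35

19.35


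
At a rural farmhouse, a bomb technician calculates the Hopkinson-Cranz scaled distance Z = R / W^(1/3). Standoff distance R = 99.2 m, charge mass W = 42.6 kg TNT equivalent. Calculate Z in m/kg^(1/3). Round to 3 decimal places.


Scaled distance calculation:
W^(1/3) = 42.6^(1/3) = 3.492501
Z = R / W^(1/3) = 99.2 / 3.492501
Z = 28.404 m/kg^(1/3)

28.404


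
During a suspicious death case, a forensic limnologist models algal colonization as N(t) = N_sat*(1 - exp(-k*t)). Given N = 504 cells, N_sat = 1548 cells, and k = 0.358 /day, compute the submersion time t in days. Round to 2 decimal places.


PMSI from diatom colonization curve:
N / N_sat = 504 / 1548 = 0.325581
1 - N/N_sat = 0.674419
ln(1 - N/N_sat) = -0.393904
t = -ln(1 - N/N_sat) / k = -(-0.393904) / 0.358 = 1.10 days

1.10


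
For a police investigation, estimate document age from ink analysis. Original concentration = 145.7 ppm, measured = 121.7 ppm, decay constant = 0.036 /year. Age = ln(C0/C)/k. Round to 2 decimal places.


Document age estimation:
C0/C = 145.7 / 121.7 = 1.197206
ln(C0/C) = 0.179991
t = 0.179991 / 0.036 = 5.00 years

5.00


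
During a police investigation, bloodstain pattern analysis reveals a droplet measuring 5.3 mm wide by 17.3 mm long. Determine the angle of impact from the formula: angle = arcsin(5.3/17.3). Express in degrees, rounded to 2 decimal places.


Blood spatter impact angle calculation:
width / length = 5.3 / 17.3 = 0.306358
angle = arcsin(0.306358)
angle = 17.84 degrees

17.84


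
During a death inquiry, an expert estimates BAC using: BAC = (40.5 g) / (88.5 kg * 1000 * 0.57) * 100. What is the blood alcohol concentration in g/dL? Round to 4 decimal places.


Applying the Widmark formula:
BAC = (dose_g / (body_wt * 1000 * r)) * 100
Denominator = 88.5 * 1000 * 0.57 = 50445
BAC = (40.5 / 50445) * 100
BAC = 0.0803 g/dL

0.0803


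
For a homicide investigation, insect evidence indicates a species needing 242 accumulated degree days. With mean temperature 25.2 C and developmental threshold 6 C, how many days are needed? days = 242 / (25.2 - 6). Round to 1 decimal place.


Insect development time:
Effective temperature = avg_temp - T_base = 25.2 - 6 = 19.2 C
Days = ADD / effective_temp = 242 / 19.2 = 12.6 days

12.6


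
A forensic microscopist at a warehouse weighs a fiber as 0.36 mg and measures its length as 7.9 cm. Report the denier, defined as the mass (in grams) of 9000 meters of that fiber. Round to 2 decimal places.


Denier calculation:
Mass in grams = 0.36 mg / 1000 = 0.00036 g
Length in meters = 7.9 cm / 100 = 0.079 m
Linear density = mass / length = 0.00036 / 0.079 = 0.00455696 g/m
Denier = (g/m) * 9000 = 0.00455696 * 9000 = 41.01

41.01


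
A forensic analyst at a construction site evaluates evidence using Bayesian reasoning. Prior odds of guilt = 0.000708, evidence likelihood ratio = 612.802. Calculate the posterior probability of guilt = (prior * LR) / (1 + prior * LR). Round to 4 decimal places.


Bayesian evidence evaluation:
Posterior odds = prior_odds * LR = 0.000708 * 612.802 = 0.4338638
Posterior probability = posterior_odds / (1 + posterior_odds)
= 0.4338638 / (1 + 0.4338638)
= 0.4338638 / 1.4338638
= 0.3026

0.3026


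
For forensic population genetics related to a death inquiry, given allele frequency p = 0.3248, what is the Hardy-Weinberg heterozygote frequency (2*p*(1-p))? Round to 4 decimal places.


Hardy-Weinberg heterozygote frequency:
q = 1 - p = 1 - 0.3248 = 0.6752
2pq = 2 * 0.3248 * 0.6752 = 0.4386

0.4386


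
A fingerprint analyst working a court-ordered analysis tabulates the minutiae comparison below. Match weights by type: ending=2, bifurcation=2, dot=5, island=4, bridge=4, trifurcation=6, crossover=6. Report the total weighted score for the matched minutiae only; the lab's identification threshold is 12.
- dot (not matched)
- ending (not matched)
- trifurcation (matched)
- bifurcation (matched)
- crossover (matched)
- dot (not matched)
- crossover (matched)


Weighted minutiae match score:
  dot: not matched, +0
  ending: not matched, +0
  trifurcation: matched, +6 (running total 6)
  bifurcation: matched, +2 (running total 8)
  crossover: matched, +6 (running total 14)
  dot: not matched, +0
  crossover: matched, +6 (running total 20)
Total score = 20
Threshold = 12; verdict = identification

20


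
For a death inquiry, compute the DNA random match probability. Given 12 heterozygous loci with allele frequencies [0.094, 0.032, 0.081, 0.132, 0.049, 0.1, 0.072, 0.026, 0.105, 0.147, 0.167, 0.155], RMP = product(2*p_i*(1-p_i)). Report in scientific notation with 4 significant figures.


Computing RMP for 12 loci:
Locus 1: 2 * 0.094 * 0.906 = 0.170328
Locus 2: 2 * 0.032 * 0.968 = 0.061952
Locus 3: 2 * 0.081 * 0.919 = 0.148878
Locus 4: 2 * 0.132 * 0.868 = 0.229152
Locus 5: 2 * 0.049 * 0.951 = 0.093198
Locus 6: 2 * 0.1 * 0.9 = 0.18
Locus 7: 2 * 0.072 * 0.928 = 0.133632
Locus 8: 2 * 0.026 * 0.974 = 0.050648
Locus 9: 2 * 0.105 * 0.895 = 0.18795
Locus 10: 2 * 0.147 * 0.853 = 0.250782
Locus 11: 2 * 0.167 * 0.833 = 0.278222
Locus 12: 2 * 0.155 * 0.845 = 0.26195
RMP = 1.404e-10

1.404e-10


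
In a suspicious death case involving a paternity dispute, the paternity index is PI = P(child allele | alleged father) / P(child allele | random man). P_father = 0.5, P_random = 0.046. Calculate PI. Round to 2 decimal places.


Paternity Index calculation:
PI = P(allele|father) / P(allele|random)
PI = 0.5 / 0.046
PI = 10.87

10.87


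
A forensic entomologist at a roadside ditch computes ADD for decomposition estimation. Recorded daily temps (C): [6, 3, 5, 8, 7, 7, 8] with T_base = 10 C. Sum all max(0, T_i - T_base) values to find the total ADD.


Computing ADD day by day:
Day 1: max(0, 6 - 10) = 0
Day 2: max(0, 3 - 10) = 0
Day 3: max(0, 5 - 10) = 0
Day 4: max(0, 8 - 10) = 0
Day 5: max(0, 7 - 10) = 0
Day 6: max(0, 7 - 10) = 0
Day 7: max(0, 8 - 10) = 0
Total ADD = 0

0


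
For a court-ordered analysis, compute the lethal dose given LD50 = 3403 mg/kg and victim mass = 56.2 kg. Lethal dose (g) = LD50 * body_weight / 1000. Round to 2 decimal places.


Lethal dose calculation:
Lethal dose = LD50 * body_weight / 1000
= 3403 * 56.2 / 1000
= 191248.6 / 1000
= 191.25 g

191.25


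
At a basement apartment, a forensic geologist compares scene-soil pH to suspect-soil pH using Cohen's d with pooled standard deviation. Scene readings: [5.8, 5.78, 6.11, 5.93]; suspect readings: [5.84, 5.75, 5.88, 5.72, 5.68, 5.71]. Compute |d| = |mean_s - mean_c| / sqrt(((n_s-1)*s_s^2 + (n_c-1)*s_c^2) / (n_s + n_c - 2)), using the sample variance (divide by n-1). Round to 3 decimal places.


Pooled-variance Cohen's d for soil pH comparison:
Scene mean = 23.62 / 4 = 5.905
Suspect mean = 34.58 / 6 = 5.763333
Scene sample variance s_s^2 = 0.0231
Suspect sample variance s_c^2 = 0.006267
Pooled variance = ((n_s-1)*s_s^2 + (n_c-1)*s_c^2) / (n_s + n_c - 2) = 0.012579
Pooled SD = sqrt(0.012579) = 0.112156
Mean difference = 0.141667
|d| = |0.141667| / 0.112156 = 1.263

1.263


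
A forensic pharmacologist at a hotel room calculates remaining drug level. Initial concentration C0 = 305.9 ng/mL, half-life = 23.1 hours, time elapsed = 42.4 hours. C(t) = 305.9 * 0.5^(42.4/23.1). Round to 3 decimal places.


Drug concentration decay:
Number of half-lives = t / t_half = 42.4 / 23.1 = 1.835498
Decay factor = 0.5^1.835498 = 0.28019478
C(t) = 305.9 * 0.28019478 = 85.712 ng/mL

85.712


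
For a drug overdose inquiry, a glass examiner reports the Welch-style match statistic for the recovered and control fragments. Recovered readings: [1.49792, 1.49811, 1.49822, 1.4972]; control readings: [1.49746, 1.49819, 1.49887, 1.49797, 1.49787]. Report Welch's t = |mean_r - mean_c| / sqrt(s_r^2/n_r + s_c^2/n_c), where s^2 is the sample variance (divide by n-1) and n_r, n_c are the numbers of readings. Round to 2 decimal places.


Welch's t-criterion for glass RI comparison:
Recovered mean = sum / n_r = 5.99145 / 4 = 1.4978625
Control mean = sum / n_c = 7.49036 / 5 = 1.498072
Recovered sample variance s_r^2 = 2.10425e-07
Control sample variance s_c^2 = 2.6912e-07
Welch SE (unpooled) = sqrt(s_r^2/n_r + s_c^2/n_c) = sqrt(5.26062e-08 + 5.3824e-08) = sqrt(1.0643e-07) = 0.000326236
|mean_r - mean_c| = 0.0002095
t = 0.0002095 / 0.000326236 = 0.64

0.64


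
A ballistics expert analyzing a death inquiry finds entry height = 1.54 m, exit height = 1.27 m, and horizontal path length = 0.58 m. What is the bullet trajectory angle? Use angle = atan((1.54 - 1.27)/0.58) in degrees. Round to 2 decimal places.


Bullet trajectory angle:
Height difference = 1.54 - 1.27 = 0.27 m
angle = atan(0.27 / 0.58)
angle = atan(0.465517)
angle = 24.96 degrees

24.96


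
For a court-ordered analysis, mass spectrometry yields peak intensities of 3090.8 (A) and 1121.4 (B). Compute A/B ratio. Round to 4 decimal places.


Spectral peak ratio:
Peak A = 3090.8 counts
Peak B = 1121.4 counts
Ratio = 3090.8 / 1121.4 = 2.7562

2.7562


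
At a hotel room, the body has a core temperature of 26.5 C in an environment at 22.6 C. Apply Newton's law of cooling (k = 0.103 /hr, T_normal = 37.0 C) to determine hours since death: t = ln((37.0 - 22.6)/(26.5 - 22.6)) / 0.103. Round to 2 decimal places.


Using Newton's law of cooling:
t = ln((T_normal - T_ambient) / (T_body - T_ambient)) / k
T_normal - T_ambient = 14.4
T_body - T_ambient = 3.9
Ratio = 3.692308
ln(ratio) = 1.306252
t = 1.306252 / 0.103 = 12.68 hours

12.68


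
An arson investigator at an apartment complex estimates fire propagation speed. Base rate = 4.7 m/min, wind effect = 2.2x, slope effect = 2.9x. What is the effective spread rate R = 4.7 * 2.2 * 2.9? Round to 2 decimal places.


Fire spread rate calculation:
R = R0 * wind_factor * slope_factor
= 4.7 * 2.2 * 2.9
= 10.34 * 2.9
= 29.99 m/min

29.99


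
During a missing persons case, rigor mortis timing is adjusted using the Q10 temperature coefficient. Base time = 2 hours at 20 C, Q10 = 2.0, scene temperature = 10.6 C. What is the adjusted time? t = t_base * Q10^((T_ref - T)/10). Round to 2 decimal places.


Rigor mortis time adjustment:
Exponent = (T_ref - T_actual) / 10 = (20 - 10.6) / 10 = 0.94
Q10 factor = 2.0^0.94 = 1.91853
t_adjusted = 2 * 1.91853 = 3.84 hours

3.84


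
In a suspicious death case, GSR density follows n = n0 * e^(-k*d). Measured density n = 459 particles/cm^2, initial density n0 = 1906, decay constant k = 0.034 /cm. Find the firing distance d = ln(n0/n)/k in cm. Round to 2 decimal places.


GSR distance calculation:
n0/n = 1906 / 459 = 4.152505
ln(n0/n) = 1.423712
d = 1.423712 / 0.034 = 41.87 cm

41.87


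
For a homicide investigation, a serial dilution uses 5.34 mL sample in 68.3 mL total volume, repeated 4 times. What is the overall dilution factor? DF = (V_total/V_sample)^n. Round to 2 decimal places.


Dilution factor calculation:
Single dilution = V_total / V_sample = 68.3 / 5.34 ≈ 12.790262
Number of dilutions = 4
Total DF = (68.3 / 5.34)^4 (full precision, rounded at the end) = 26761.95

26761.95


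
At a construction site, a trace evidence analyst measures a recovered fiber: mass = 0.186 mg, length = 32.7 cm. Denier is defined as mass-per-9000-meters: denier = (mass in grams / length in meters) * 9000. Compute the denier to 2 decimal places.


Denier calculation:
Mass in grams = 0.186 mg / 1000 = 0.000186 g
Length in meters = 32.7 cm / 100 = 0.327 m
Linear density = mass / length = 0.000186 / 0.327 = 0.00056881 g/m
Denier = (g/m) * 9000 = 0.00056881 * 9000 = 5.12

5.12


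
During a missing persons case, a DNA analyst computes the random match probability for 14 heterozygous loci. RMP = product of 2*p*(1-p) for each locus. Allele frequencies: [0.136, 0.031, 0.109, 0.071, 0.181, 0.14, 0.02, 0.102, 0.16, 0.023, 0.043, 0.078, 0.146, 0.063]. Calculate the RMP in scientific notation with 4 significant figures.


Computing RMP for 14 loci:
Locus 1: 2 * 0.136 * 0.864 = 0.235008
Locus 2: 2 * 0.031 * 0.969 = 0.060078
Locus 3: 2 * 0.109 * 0.891 = 0.194238
Locus 4: 2 * 0.071 * 0.929 = 0.131918
Locus 5: 2 * 0.181 * 0.819 = 0.296478
Locus 6: 2 * 0.14 * 0.86 = 0.2408
Locus 7: 2 * 0.02 * 0.98 = 0.0392
Locus 8: 2 * 0.102 * 0.898 = 0.183192
Locus 9: 2 * 0.16 * 0.84 = 0.2688
Locus 10: 2 * 0.023 * 0.977 = 0.044942
Locus 11: 2 * 0.043 * 0.957 = 0.082302
Locus 12: 2 * 0.078 * 0.922 = 0.143832
Locus 13: 2 * 0.146 * 0.854 = 0.249368
Locus 14: 2 * 0.063 * 0.937 = 0.118062
RMP = 7.809e-13

7.809e-13


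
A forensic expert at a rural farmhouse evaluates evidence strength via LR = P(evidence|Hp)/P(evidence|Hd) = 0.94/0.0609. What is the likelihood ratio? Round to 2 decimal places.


Likelihood ratio calculation:
LR = P(E|Hp) / P(E|Hd)
LR = 0.94 / 0.0609
LR = 15.44

15.44


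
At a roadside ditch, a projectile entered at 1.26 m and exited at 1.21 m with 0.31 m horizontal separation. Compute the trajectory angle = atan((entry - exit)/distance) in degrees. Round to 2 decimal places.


Bullet trajectory angle:
Height difference = 1.26 - 1.21 = 0.05 m
angle = atan(0.05 / 0.31)
angle = atan(0.16129)
angle = 9.16 degrees

9.16


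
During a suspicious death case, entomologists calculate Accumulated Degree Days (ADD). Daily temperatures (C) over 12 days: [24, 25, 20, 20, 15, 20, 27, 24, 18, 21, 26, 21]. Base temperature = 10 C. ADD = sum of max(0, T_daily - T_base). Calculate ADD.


Computing ADD day by day:
Day 1: max(0, 24 - 10) = 14
Day 2: max(0, 25 - 10) = 15
Day 3: max(0, 20 - 10) = 10
Day 4: max(0, 20 - 10) = 10
Day 5: max(0, 15 - 10) = 5
Day 6: max(0, 20 - 10) = 10
Day 7: max(0, 27 - 10) = 17
Day 8: max(0, 24 - 10) = 14
Day 9: max(0, 18 - 10) = 8
Day 10: max(0, 21 - 10) = 11
Day 11: max(0, 26 - 10) = 16
Day 12: max(0, 21 - 10) = 11
Total ADD = 141

141


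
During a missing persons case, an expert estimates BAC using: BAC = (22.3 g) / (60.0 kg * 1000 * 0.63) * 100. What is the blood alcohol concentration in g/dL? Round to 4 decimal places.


Applying the Widmark formula:
BAC = (dose_g / (body_wt * 1000 * r)) * 100
Denominator = 60.0 * 1000 * 0.63 = 37800
BAC = (22.3 / 37800) * 100
BAC = 0.0590 g/dL

0.0590


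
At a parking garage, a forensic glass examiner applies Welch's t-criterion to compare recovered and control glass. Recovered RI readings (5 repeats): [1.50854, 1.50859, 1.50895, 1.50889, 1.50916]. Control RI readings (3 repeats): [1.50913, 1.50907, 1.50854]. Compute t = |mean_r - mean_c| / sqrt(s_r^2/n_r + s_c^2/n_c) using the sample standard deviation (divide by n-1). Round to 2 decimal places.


Welch's t-criterion for glass RI comparison:
Recovered mean = sum / n_r = 7.54413 / 5 = 1.508826
Control mean = sum / n_c = 4.52674 / 3 = 1.5089133
Recovered sample variance s_r^2 = 6.713e-08
Control sample variance s_c^2 = 1.05433e-07
Welch SE (unpooled) = sqrt(s_r^2/n_r + s_c^2/n_c) = sqrt(1.3426e-08 + 3.51444e-08) = sqrt(4.85704e-08) = 0.000220387
|mean_r - mean_c| = 8.73333e-05
t = 8.73333e-05 / 0.000220387 = 0.40

0.40


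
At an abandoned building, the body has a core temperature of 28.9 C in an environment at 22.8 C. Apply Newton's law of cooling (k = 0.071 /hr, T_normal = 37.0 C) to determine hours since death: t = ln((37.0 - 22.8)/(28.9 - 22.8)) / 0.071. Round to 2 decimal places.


Using Newton's law of cooling:
t = ln((T_normal - T_ambient) / (T_body - T_ambient)) / k
T_normal - T_ambient = 14.2
T_body - T_ambient = 6.1
Ratio = 2.327869
ln(ratio) = 0.844953
t = 0.844953 / 0.071 = 11.90 hours

11.90


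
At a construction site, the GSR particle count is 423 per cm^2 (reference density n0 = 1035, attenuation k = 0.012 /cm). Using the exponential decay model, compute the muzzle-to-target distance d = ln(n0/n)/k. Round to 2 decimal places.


GSR distance calculation:
n0/n = 1035 / 423 = 2.446809
ln(n0/n) = 0.894785
d = 0.894785 / 0.012 = 74.57 cm

74.57


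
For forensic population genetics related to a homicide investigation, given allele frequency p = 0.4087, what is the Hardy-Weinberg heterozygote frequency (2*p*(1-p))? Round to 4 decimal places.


Hardy-Weinberg heterozygote frequency:
q = 1 - p = 1 - 0.4087 = 0.5913
2pq = 2 * 0.4087 * 0.5913 = 0.4833

0.4833


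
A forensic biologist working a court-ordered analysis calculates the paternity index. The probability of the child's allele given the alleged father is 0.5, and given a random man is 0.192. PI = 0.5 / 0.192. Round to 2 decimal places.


Paternity Index calculation:
PI = P(allele|father) / P(allele|random)
PI = 0.5 / 0.192
PI = 2.60

2.60


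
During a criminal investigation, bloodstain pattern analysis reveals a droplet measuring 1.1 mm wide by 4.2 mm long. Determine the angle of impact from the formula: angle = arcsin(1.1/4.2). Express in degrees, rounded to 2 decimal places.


Blood spatter impact angle calculation:
width / length = 1.1 / 4.2 = 0.261905
angle = arcsin(0.261905)
angle = 15.18 degrees

15.18


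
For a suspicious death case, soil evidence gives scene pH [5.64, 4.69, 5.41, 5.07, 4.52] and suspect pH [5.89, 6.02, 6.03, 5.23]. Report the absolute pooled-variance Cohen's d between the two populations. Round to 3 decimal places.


Pooled-variance Cohen's d for soil pH comparison:
Scene mean = 25.33 / 5 = 5.066
Suspect mean = 23.17 / 4 = 5.7925
Scene sample variance s_s^2 = 0.22183
Suspect sample variance s_c^2 = 0.144692
Pooled variance = ((n_s-1)*s_s^2 + (n_c-1)*s_c^2) / (n_s + n_c - 2) = 0.188771
Pooled SD = sqrt(0.188771) = 0.434478
Mean difference = -0.7265
|d| = |-0.7265| / 0.434478 = 1.672

1.672


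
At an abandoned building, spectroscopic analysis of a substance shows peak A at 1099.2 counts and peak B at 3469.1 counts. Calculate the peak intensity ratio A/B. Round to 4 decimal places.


Spectral peak ratio:
Peak A = 1099.2 counts
Peak B = 3469.1 counts
Ratio = 1099.2 / 3469.1 = 0.3169

0.3169


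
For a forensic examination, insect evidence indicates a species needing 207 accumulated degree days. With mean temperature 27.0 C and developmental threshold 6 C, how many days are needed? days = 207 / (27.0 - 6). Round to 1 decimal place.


Insect development time:
Effective temperature = avg_temp - T_base = 27.0 - 6 = 21.0 C
Days = ADD / effective_temp = 207 / 21.0 = 9.9 days

9.9


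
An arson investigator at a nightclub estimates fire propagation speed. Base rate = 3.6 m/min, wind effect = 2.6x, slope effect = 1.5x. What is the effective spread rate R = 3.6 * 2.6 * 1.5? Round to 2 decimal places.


Fire spread rate calculation:
R = R0 * wind_factor * slope_factor
= 3.6 * 2.6 * 1.5
= 9.36 * 1.5
= 14.04 m/min

14.04


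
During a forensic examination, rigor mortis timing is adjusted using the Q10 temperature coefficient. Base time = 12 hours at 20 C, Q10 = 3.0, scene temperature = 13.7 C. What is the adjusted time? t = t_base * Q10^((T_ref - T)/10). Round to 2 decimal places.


Rigor mortis time adjustment:
Exponent = (T_ref - T_actual) / 10 = (20 - 13.7) / 10 = 0.63
Q10 factor = 3.0^0.63 = 1.99796
t_adjusted = 12 * 1.99796 = 23.98 hours

23.98


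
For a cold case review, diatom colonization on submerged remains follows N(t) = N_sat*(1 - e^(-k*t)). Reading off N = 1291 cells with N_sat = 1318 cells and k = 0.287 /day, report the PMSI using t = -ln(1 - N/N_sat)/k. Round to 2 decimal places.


PMSI from diatom colonization curve:
N / N_sat = 1291 / 1318 = 0.979514
1 - N/N_sat = 0.020486
ln(1 - N/N_sat) = -3.888014
t = -ln(1 - N/N_sat) / k = -(-3.888014) / 0.287 = 13.55 days

13.55


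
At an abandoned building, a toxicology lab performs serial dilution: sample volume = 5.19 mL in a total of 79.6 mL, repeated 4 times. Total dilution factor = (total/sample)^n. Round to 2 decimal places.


Dilution factor calculation:
Single dilution = V_total / V_sample = 79.6 / 5.19 ≈ 15.337187
Number of dilutions = 4
Total DF = (79.6 / 5.19)^4 (full precision, rounded at the end) = 55332.82

55332.82


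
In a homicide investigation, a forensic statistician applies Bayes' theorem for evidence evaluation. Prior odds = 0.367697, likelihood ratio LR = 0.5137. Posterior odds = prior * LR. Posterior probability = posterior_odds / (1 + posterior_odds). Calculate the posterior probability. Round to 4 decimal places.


Bayesian evidence evaluation:
Posterior odds = prior_odds * LR = 0.367697 * 0.5137 = 0.1888859
Posterior probability = posterior_odds / (1 + posterior_odds)
= 0.1888859 / (1 + 0.1888859)
= 0.1888859 / 1.1888859
= 0.1589

0.1589


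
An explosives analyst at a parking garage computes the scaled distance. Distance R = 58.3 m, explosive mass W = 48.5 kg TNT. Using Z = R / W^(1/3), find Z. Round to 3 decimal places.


Scaled distance calculation:
W^(1/3) = 48.5^(1/3) = 3.646817
Z = R / W^(1/3) = 58.3 / 3.646817
Z = 15.987 m/kg^(1/3)

15.987


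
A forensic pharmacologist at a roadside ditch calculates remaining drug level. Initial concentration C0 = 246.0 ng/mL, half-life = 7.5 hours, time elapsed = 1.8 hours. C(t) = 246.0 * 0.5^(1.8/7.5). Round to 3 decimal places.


Drug concentration decay:
Number of half-lives = t / t_half = 1.8 / 7.5 = 0.24
Decay factor = 0.5^0.24 = 0.84674531
C(t) = 246.0 * 0.84674531 = 208.299 ng/mL

208.299


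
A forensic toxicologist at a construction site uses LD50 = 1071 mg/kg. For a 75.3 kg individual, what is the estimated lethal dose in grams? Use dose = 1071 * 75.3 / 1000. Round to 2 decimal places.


Lethal dose calculation:
Lethal dose = LD50 * body_weight / 1000
= 1071 * 75.3 / 1000
= 80646.3 / 1000
= 80.65 g

80.65


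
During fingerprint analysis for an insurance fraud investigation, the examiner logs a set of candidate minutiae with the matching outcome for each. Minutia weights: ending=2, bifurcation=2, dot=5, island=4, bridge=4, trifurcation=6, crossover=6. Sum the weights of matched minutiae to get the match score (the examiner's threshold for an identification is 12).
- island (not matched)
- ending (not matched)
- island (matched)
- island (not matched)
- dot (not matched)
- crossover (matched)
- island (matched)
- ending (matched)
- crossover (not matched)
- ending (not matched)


Weighted minutiae match score:
  island: not matched, +0
  ending: not matched, +0
  island: matched, +4 (running total 4)
  island: not matched, +0
  dot: not matched, +0
  crossover: matched, +6 (running total 10)
  island: matched, +4 (running total 14)
  ending: matched, +2 (running total 16)
  crossover: not matched, +0
  ending: not matched, +0
Total score = 16
Threshold = 12; verdict = identification

16


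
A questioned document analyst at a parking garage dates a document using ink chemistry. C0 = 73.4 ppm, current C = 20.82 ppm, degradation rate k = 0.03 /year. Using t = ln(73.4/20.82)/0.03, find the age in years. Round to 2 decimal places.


Document age estimation:
C0/C = 73.4 / 20.82 = 3.525456
ln(C0/C) = 1.26001
t = 1.26001 / 0.03 = 42.00 years

42.00


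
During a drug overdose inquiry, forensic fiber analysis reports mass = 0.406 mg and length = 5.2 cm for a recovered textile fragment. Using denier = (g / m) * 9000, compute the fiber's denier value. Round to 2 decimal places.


Denier calculation:
Mass in grams = 0.406 mg / 1000 = 0.000406 g
Length in meters = 5.2 cm / 100 = 0.052 m
Linear density = mass / length = 0.000406 / 0.052 = 0.00780769 g/m
Denier = (g/m) * 9000 = 0.00780769 * 9000 = 70.27

70.27


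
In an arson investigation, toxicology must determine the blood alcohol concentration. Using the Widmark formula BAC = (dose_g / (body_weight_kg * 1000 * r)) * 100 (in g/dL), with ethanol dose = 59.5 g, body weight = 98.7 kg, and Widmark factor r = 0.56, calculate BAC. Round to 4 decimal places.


Applying the Widmark formula:
BAC = (dose_g / (body_wt * 1000 * r)) * 100
Denominator = 98.7 * 1000 * 0.56 = 55272
BAC = (59.5 / 55272) * 100
BAC = 0.1076 g/dL

0.1076


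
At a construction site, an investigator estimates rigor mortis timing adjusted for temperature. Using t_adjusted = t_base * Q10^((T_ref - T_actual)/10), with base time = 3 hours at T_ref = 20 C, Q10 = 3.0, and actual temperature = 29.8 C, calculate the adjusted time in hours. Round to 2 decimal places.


Rigor mortis time adjustment:
Exponent = (T_ref - T_actual) / 10 = (20 - 29.8) / 10 = -0.98
Q10 factor = 3.0^-0.98 = 0.34074
t_adjusted = 3 * 0.34074 = 1.02 hours

1.02


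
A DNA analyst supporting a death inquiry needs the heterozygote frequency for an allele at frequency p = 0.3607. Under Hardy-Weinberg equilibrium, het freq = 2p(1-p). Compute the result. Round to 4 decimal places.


Hardy-Weinberg heterozygote frequency:
q = 1 - p = 1 - 0.3607 = 0.6393
2pq = 2 * 0.3607 * 0.6393 = 0.4612

0.4612


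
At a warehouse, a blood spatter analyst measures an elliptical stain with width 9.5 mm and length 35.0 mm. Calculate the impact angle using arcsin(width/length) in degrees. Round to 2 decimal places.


Blood spatter impact angle calculation:
width / length = 9.5 / 35.0 = 0.271429
angle = arcsin(0.271429)
angle = 15.75 degrees

15.75


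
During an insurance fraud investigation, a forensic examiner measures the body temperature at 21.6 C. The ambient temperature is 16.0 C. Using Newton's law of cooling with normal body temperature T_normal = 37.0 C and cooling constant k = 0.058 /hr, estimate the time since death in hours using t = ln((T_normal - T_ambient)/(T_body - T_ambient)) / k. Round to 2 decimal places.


Using Newton's law of cooling:
t = ln((T_normal - T_ambient) / (T_body - T_ambient)) / k
T_normal - T_ambient = 21.0
T_body - T_ambient = 5.6
Ratio = 3.75
ln(ratio) = 1.321756
t = 1.321756 / 0.058 = 22.79 hours

22.79


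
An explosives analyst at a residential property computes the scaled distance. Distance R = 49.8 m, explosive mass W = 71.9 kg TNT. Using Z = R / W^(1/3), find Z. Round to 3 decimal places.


Scaled distance calculation:
W^(1/3) = 71.9^(1/3) = 4.158241
Z = R / W^(1/3) = 49.8 / 4.158241
Z = 11.976 m/kg^(1/3)

11.976


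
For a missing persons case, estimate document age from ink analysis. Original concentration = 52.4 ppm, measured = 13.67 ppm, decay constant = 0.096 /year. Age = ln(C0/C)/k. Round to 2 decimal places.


Document age estimation:
C0/C = 52.4 / 13.67 = 3.833211
ln(C0/C) = 1.343703
t = 1.343703 / 0.096 = 14.00 years

14.00


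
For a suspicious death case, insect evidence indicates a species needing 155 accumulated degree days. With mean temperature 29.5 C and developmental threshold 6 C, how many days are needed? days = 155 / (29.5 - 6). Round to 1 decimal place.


Insect development time:
Effective temperature = avg_temp - T_base = 29.5 - 6 = 23.5 C
Days = ADD / effective_temp = 155 / 23.5 = 6.6 days

6.6


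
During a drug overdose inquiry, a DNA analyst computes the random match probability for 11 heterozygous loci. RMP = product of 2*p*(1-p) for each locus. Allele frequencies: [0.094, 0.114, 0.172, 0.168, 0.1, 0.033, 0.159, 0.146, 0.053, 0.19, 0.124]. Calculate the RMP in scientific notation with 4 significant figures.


Computing RMP for 11 loci:
Locus 1: 2 * 0.094 * 0.906 = 0.170328
Locus 2: 2 * 0.114 * 0.886 = 0.202008
Locus 3: 2 * 0.172 * 0.828 = 0.284832
Locus 4: 2 * 0.168 * 0.832 = 0.279552
Locus 5: 2 * 0.1 * 0.9 = 0.18
Locus 6: 2 * 0.033 * 0.967 = 0.063822
Locus 7: 2 * 0.159 * 0.841 = 0.267438
Locus 8: 2 * 0.146 * 0.854 = 0.249368
Locus 9: 2 * 0.053 * 0.947 = 0.100382
Locus 10: 2 * 0.19 * 0.81 = 0.3078
Locus 11: 2 * 0.124 * 0.876 = 0.217248
RMP = 1.409e-08

1.409e-08


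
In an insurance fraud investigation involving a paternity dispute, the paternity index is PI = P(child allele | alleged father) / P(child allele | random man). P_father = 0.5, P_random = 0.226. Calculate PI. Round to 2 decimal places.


Paternity Index calculation:
PI = P(allele|father) / P(allele|random)
PI = 0.5 / 0.226
PI = 2.21

2.21


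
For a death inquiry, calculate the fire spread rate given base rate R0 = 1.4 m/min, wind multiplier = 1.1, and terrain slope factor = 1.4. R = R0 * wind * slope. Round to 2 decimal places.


Fire spread rate calculation:
R = R0 * wind_factor * slope_factor
= 1.4 * 1.1 * 1.4
= 1.54 * 1.4
= 2.16 m/min

2.16


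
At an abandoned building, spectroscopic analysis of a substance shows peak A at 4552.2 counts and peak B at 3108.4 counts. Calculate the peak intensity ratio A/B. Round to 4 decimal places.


Spectral peak ratio:
Peak A = 4552.2 counts
Peak B = 3108.4 counts
Ratio = 4552.2 / 3108.4 = 1.4645

1.4645


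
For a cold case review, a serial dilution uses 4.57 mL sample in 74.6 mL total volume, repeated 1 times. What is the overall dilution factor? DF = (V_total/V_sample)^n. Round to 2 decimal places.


Dilution factor calculation:
Single dilution = V_total / V_sample = 74.6 / 4.57 ≈ 16.323851
Number of dilutions = 1
Total DF = (74.6 / 4.57)^1 (full precision, rounded at the end) = 16.32

16.32


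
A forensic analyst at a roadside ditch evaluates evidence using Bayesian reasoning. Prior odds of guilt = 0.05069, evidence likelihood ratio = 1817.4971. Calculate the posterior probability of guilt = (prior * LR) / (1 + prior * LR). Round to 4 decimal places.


Bayesian evidence evaluation:
Posterior odds = prior_odds * LR = 0.05069 * 1817.4971 = 92.12893
Posterior probability = posterior_odds / (1 + posterior_odds)
= 92.12893 / (1 + 92.12893)
= 92.12893 / 93.12893
= 0.9893

0.9893


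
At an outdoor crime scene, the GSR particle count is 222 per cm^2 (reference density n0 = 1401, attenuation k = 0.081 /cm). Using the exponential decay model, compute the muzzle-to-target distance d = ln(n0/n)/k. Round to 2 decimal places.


GSR distance calculation:
n0/n = 1401 / 222 = 6.310811
ln(n0/n) = 1.842264
d = 1.842264 / 0.081 = 22.74 cm

22.74


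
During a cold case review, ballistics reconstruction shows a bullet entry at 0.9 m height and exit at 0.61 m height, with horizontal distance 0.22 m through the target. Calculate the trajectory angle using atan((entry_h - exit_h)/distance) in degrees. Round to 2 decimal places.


Bullet trajectory angle:
Height difference = 0.9 - 0.61 = 0.29 m
angle = atan(0.29 / 0.22)
angle = atan(1.318182)
angle = 52.82 degrees

52.82


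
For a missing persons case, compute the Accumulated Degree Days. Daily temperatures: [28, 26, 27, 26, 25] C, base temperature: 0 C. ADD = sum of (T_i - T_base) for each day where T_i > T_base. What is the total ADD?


Computing ADD day by day:
Day 1: max(0, 28 - 0) = 28
Day 2: max(0, 26 - 0) = 26
Day 3: max(0, 27 - 0) = 27
Day 4: max(0, 26 - 0) = 26
Day 5: max(0, 25 - 0) = 25
Total ADD = 132

132


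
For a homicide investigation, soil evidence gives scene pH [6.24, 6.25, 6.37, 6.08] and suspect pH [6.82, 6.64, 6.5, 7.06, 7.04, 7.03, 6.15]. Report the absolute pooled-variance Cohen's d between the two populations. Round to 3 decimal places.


Pooled-variance Cohen's d for soil pH comparison:
Scene mean = 24.94 / 4 = 6.235
Suspect mean = 47.24 / 7 = 6.748571
Scene sample variance s_s^2 = 0.014167
Suspect sample variance s_c^2 = 0.116348
Pooled variance = ((n_s-1)*s_s^2 + (n_c-1)*s_c^2) / (n_s + n_c - 2) = 0.082287
Pooled SD = sqrt(0.082287) = 0.286857
Mean difference = -0.513571
|d| = |-0.513571| / 0.286857 = 1.790

1.790


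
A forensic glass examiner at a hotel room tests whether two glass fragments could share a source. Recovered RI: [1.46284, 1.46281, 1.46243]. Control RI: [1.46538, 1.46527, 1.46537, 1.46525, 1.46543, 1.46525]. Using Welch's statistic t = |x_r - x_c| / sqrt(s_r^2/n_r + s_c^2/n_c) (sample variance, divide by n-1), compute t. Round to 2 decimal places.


Welch's t-criterion for glass RI comparison:
Recovered mean = sum / n_r = 4.38808 / 3 = 1.4626933
Control mean = sum / n_c = 8.79195 / 6 = 1.465325
Recovered sample variance s_r^2 = 5.22333e-08
Control sample variance s_c^2 = 6.07e-09
Welch SE (unpooled) = sqrt(s_r^2/n_r + s_c^2/n_c) = sqrt(1.74111e-08 + 1.01167e-09) = sqrt(1.84228e-08) = 0.000135731
|mean_r - mean_c| = 0.00263167
t = 0.00263167 / 0.000135731 = 19.39

19.39


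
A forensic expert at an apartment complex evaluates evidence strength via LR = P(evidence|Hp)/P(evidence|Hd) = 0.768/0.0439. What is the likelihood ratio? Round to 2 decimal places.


Likelihood ratio calculation:
LR = P(E|Hp) / P(E|Hd)
LR = 0.768 / 0.0439
LR = 17.49

17.49


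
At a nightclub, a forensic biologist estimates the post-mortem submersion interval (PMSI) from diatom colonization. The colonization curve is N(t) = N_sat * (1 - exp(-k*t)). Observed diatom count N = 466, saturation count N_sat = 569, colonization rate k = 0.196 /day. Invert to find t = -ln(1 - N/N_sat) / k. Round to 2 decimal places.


PMSI from diatom colonization curve:
N / N_sat = 466 / 569 = 0.818981
1 - N/N_sat = 0.181019
ln(1 - N/N_sat) = -1.709153
t = -ln(1 - N/N_sat) / k = -(-1.709153) / 0.196 = 8.72 days

8.72


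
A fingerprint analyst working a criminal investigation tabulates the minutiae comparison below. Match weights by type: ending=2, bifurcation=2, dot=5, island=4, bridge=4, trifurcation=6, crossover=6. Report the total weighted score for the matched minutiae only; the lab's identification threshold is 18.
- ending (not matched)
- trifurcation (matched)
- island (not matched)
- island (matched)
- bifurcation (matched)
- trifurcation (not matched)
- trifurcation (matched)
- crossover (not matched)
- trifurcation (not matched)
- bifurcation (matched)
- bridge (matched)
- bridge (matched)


Weighted minutiae match score:
  ending: not matched, +0
  trifurcation: matched, +6 (running total 6)
  island: not matched, +0
  island: matched, +4 (running total 10)
  bifurcation: matched, +2 (running total 12)
  trifurcation: not matched, +0
  trifurcation: matched, +6 (running total 18)
  crossover: not matched, +0
  trifurcation: not matched, +0
  bifurcation: matched, +2 (running total 20)
  bridge: matched, +4 (running total 24)
  bridge: matched, +4 (running total 28)
Total score = 28
Threshold = 18; verdict = identification

28


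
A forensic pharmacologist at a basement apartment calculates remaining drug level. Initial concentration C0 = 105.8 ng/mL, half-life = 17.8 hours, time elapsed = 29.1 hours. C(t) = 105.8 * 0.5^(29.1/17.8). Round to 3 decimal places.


Drug concentration decay:
Number of half-lives = t / t_half = 29.1 / 17.8 = 1.634831
Decay factor = 0.5^1.634831 = 0.32200813
C(t) = 105.8 * 0.32200813 = 34.068 ng/mL

34.068


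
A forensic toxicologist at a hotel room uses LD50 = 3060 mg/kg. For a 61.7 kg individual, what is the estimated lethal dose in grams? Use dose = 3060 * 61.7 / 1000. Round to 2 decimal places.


Lethal dose calculation:
Lethal dose = LD50 * body_weight / 1000
= 3060 * 61.7 / 1000
= 188802 / 1000
= 188.80 g

188.80


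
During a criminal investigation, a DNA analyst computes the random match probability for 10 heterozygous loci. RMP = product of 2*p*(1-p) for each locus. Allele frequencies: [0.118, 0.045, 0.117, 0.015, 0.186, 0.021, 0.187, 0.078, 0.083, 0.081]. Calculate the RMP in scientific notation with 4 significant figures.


Computing RMP for 10 loci:
Locus 1: 2 * 0.118 * 0.882 = 0.208152
Locus 2: 2 * 0.045 * 0.955 = 0.08595
Locus 3: 2 * 0.117 * 0.883 = 0.206622
Locus 4: 2 * 0.015 * 0.985 = 0.02955
Locus 5: 2 * 0.186 * 0.814 = 0.302808
Locus 6: 2 * 0.021 * 0.979 = 0.041118
Locus 7: 2 * 0.187 * 0.813 = 0.304062
Locus 8: 2 * 0.078 * 0.922 = 0.143832
Locus 9: 2 * 0.083 * 0.917 = 0.152222
Locus 10: 2 * 0.081 * 0.919 = 0.148878
RMP = 1.348e-09

1.348e-09


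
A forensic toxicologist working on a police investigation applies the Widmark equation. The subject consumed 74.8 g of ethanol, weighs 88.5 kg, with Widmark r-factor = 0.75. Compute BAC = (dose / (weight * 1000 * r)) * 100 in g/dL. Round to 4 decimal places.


Applying the Widmark formula:
BAC = (dose_g / (body_wt * 1000 * r)) * 100
Denominator = 88.5 * 1000 * 0.75 = 66375
BAC = (74.8 / 66375) * 100
BAC = 0.1127 g/dL

0.1127


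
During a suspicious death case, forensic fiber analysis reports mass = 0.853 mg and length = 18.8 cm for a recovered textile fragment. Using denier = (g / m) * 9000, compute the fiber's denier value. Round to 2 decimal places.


Denier calculation:
Mass in grams = 0.853 mg / 1000 = 0.000853 g
Length in meters = 18.8 cm / 100 = 0.188 m
Linear density = mass / length = 0.000853 / 0.188 = 0.00453723 g/m
Denier = (g/m) * 9000 = 0.00453723 * 9000 = 40.84

40.84


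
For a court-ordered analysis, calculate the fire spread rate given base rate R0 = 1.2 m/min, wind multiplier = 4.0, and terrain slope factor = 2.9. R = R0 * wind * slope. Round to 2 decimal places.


Fire spread rate calculation:
R = R0 * wind_factor * slope_factor
= 1.2 * 4.0 * 2.9
= 4.8 * 2.9
= 13.92 m/min

13.92


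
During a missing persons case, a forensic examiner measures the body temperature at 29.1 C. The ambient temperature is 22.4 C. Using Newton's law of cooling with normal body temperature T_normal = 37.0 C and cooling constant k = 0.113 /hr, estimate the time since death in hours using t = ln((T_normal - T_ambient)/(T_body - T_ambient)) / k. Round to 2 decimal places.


Using Newton's law of cooling:
t = ln((T_normal - T_ambient) / (T_body - T_ambient)) / k
T_normal - T_ambient = 14.6
T_body - T_ambient = 6.7
Ratio = 2.179104
ln(ratio) = 0.778914
t = 0.778914 / 0.113 = 6.89 hours

6.89


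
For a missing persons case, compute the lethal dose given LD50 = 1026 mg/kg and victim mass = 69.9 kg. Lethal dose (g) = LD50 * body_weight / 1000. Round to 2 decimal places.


Lethal dose calculation:
Lethal dose = LD50 * body_weight / 1000
= 1026 * 69.9 / 1000
= 71717.4 / 1000
= 71.72 g

71.72


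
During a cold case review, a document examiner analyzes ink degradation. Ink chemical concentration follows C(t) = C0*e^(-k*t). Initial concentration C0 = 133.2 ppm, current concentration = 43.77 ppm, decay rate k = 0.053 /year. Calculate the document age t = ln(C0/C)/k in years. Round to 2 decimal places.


Document age estimation:
C0/C = 133.2 / 43.77 = 3.04318
ln(C0/C) = 1.112903
t = 1.112903 / 0.053 = 21.00 years

21.00


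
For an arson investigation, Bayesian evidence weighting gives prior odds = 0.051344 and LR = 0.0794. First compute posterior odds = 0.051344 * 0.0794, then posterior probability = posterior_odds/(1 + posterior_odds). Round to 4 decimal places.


Bayesian evidence evaluation:
Posterior odds = prior_odds * LR = 0.051344 * 0.0794 = 0.004076714
Posterior probability = posterior_odds / (1 + posterior_odds)
= 0.004076714 / (1 + 0.004076714)
= 0.004076714 / 1.004076714
= 0.0041

0.0041
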